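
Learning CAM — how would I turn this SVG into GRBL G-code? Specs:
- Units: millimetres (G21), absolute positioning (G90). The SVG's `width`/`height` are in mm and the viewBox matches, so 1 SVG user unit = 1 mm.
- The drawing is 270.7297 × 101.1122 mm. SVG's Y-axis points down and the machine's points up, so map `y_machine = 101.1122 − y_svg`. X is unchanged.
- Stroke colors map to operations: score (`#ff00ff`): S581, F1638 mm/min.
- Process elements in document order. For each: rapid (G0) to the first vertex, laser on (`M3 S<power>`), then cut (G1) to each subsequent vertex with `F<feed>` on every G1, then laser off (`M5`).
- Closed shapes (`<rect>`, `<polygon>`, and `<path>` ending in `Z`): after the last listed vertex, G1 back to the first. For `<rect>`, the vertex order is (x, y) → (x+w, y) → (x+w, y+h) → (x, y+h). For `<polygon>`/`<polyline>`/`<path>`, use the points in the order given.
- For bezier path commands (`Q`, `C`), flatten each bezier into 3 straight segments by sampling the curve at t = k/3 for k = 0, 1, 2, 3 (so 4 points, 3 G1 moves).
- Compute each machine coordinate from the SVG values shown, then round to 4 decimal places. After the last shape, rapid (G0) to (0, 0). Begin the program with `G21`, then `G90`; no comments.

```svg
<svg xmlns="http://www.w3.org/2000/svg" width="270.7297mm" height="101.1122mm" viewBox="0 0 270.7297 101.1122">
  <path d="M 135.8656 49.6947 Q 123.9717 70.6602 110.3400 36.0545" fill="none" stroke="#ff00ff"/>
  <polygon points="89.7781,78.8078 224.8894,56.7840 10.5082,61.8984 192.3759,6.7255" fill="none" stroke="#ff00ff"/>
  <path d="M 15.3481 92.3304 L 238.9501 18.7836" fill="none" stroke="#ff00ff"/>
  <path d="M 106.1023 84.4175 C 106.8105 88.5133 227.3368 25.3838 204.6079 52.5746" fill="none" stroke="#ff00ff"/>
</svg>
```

G21
G90
G0 X135.8656 Y51.4175
M3 S581
G1 X127.7432 Y43.6151 F1638
G1 X119.2347 Y48.1618 F1638
G1 X110.3400 Y65.0577 F1638
M5
G0 X89.7781 Y22.3044
M3 S581
G1 X224.8894 Y44.3282 F1638
G1 X10.5082 Y39.2138 F1638
G1 X192.3759 Y94.3867 F1638
G1 X89.7781 Y22.3044 F1638
M5
G0 X15.3481 Y8.7818
M3 S581
G1 X238.9501 Y82.3286 F1638
M5
G0 X106.1023 Y16.6947
M3 S581
G1 X137.0064 Y29.1723 F1638
G1 X189.3285 Y51.4567 F1638
G1 X204.6079 Y48.5376 F1638
M5
G0 X0.0000 Y0.0000

viewBox `0 0 270.7297 101.1122` with mm width/height → 1 unit = 1 mm. Flip: y_m = 101.1122 − y_svg.

**Shape 1** — `<path>` quadratic bezier, stroke `#ff00ff` → score (S581, F1638). Control points (SVG): P0=(135.8656,49.6947), P1=(123.9717,70.6602), P2=(110.3400,36.0545); sampled at t=k/3. Machine vertices: (135.8656,51.4175) → (127.7432,43.6151) → (119.2347,48.1618) → (110.3400,65.0577). Open path.

**Shape 2** — `<polygon>` closed polygon, stroke `#ff00ff` → score (S581, F1638). Machine vertices: (89.7781,22.3044) → (224.8894,44.3282) → (10.5082,39.2138) → (192.3759,94.3867) → (89.7781,22.3044). Closed: final G1 returns to the first vertex.

**Shape 3** — `<path>` line segment, stroke `#ff00ff` → score (S581, F1638). Machine vertices: (15.3481,8.7818) → (238.9501,82.3286). Open path.

**Shape 4** — `<path>` cubic bezier, stroke `#ff00ff` → score (S581, F1638). Control points (SVG): P0=(106.1023,84.4175), P1=(106.8105,88.5133), P2=(227.3368,25.3838), P3=(204.6079,52.5746); sampled at t=k/3. Machine vertices: (106.1023,16.6947) → (137.0064,29.1723) → (189.3285,51.4567) → (204.6079,48.5376). Open path.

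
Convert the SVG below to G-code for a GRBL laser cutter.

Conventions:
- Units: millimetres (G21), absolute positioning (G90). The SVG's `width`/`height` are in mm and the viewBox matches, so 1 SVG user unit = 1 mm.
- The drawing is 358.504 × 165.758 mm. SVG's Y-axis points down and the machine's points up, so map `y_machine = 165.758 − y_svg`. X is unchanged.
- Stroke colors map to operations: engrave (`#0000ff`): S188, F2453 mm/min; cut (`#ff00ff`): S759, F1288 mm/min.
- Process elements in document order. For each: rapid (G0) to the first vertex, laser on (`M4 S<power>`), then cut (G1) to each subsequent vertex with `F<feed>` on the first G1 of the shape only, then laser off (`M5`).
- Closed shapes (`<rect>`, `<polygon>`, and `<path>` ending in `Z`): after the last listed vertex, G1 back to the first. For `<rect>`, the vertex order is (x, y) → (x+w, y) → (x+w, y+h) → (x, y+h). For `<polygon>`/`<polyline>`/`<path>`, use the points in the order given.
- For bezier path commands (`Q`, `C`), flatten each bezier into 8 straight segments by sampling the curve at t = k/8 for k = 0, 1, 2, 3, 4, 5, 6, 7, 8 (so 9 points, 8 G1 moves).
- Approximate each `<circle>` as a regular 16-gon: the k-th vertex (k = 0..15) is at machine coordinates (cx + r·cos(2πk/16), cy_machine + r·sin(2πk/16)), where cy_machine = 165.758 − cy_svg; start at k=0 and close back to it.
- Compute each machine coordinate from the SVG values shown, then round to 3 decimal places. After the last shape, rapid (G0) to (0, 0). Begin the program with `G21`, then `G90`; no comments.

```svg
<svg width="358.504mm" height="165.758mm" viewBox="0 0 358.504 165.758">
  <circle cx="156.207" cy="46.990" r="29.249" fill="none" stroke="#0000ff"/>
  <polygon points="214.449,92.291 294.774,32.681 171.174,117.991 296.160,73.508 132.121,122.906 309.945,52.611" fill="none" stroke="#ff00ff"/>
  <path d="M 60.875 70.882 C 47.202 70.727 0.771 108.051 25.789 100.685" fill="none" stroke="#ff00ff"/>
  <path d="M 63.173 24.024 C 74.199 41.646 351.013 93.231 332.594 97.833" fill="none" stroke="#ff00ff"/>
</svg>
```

viewBox `0 0 358.504 165.758` with mm width/height → 1 unit = 1 mm. Flip: y_m = 165.758 − y_svg.

**Shape 1** — `<circle>` circle, stroke `#0000ff` → engrave (S188, F2453). Machine vertices: (185.456,118.768) → (183.230,129.961) → (176.889,139.450) → (167.400,145.791) → (156.207,148.017) → (145.014,145.791) → (135.525,139.450) → (129.184,129.961) → (126.958,118.768) → (129.184,107.575) → (135.525,98.086) → (145.014,91.745) → (156.207,89.519) → (167.400,91.745) → (176.889,98.086) → (183.230,107.575) → (185.456,118.768). Closed: final G1 returns to the first vertex.

**Shape 2** — `<polygon>` closed polygon, stroke `#ff00ff` → cut (S759, F1288). Machine vertices: (214.449,73.467) → (294.774,133.077) → (171.174,47.767) → (296.160,92.250) → (132.121,42.852) → (309.945,113.147) → (214.449,73.467). Closed: final G1 returns to the first vertex.

**Shape 3** — `<path>` cubic bezier, stroke `#ff00ff` → cut (S759, F1288). Control points (SVG): P0=(60.875,70.882), P1=(47.202,70.727), P2=(0.771,108.051), P3=(25.789,100.685); sampled at t=k/8. Machine vertices: (60.875,94.876) → (54.416,93.338) → (46.106,89.249) → (37.168,83.572) → (28.823,77.270) → (22.291,71.307) → (18.794,66.644) → (19.553,64.245) → (25.789,65.073). Open path.

**Shape 4** — `<path>` cubic bezier, stroke `#ff00ff` → cut (S759, F1288). Control points (SVG): P0=(63.173,24.024), P1=(74.199,41.646), P2=(351.013,93.231), P3=(332.594,97.833); sampled at t=k/8. Machine vertices: (63.173,141.734) → (78.671,133.692) → (112.512,123.414) → (158.121,111.850) → (208.925,99.947) → (258.349,88.655) → (299.818,78.921) → (326.758,71.695) → (332.594,67.925). Open path.

G21
G90
G0 X185.456 Y118.768
M4 S188
G1 X183.230 Y129.961 F2453
G1 X176.889 Y139.450
G1 X167.400 Y145.791
G1 X156.207 Y148.017
G1 X145.014 Y145.791
G1 X135.525 Y139.450
G1 X129.184 Y129.961
G1 X126.958 Y118.768
G1 X129.184 Y107.575
G1 X135.525 Y98.086
G1 X145.014 Y91.745
G1 X156.207 Y89.519
G1 X167.400 Y91.745
G1 X176.889 Y98.086
G1 X183.230 Y107.575
G1 X185.456 Y118.768
M5
G0 X214.449 Y73.467
M4 S759
G1 X294.774 Y133.077 F1288
G1 X171.174 Y47.767
G1 X296.160 Y92.250
G1 X132.121 Y42.852
G1 X309.945 Y113.147
G1 X214.449 Y73.467
M5
G0 X60.875 Y94.876
M4 S759
G1 X54.416 Y93.338 F1288
G1 X46.106 Y89.249
G1 X37.168 Y83.572
G1 X28.823 Y77.270
G1 X22.291 Y71.307
G1 X18.794 Y66.644
G1 X19.553 Y64.245
G1 X25.789 Y65.073
M5
G0 X63.173 Y141.734
M4 S759
G1 X78.671 Y133.692 F1288
G1 X112.512 Y123.414
G1 X158.121 Y111.850
G1 X208.925 Y99.947
G1 X258.349 Y88.655
G1 X299.818 Y78.921
G1 X326.758 Y71.695
G1 X332.594 Y67.925
M5
G0 X0.000 Y0.000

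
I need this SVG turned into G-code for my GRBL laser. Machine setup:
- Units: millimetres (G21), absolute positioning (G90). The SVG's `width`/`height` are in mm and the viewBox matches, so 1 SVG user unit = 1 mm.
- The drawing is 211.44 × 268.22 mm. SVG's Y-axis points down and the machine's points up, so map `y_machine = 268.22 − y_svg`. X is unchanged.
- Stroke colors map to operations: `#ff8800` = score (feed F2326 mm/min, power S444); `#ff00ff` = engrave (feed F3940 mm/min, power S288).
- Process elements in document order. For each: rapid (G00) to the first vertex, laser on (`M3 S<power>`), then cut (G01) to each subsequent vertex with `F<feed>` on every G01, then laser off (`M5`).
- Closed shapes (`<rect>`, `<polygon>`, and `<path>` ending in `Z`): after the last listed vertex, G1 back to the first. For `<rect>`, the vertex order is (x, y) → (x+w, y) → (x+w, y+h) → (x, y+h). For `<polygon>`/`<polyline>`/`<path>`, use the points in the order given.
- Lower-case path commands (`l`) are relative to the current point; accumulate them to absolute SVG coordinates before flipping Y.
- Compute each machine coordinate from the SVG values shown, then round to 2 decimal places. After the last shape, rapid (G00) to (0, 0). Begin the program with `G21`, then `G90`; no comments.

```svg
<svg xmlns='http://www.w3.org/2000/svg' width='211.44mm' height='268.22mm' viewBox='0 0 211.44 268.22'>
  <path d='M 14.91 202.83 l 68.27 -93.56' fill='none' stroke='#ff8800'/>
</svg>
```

G21
G90
G00 X14.91 Y65.39
M3 S444
G01 X83.18 Y158.95 F2326
M5
G00 X0.00 Y0.00

1 u = 1 mm; y_m = 268.22 − y.

[1] `<path>` line segment, #ff8800→score S444 F2326: (14.91,65.39) → (83.18,158.95)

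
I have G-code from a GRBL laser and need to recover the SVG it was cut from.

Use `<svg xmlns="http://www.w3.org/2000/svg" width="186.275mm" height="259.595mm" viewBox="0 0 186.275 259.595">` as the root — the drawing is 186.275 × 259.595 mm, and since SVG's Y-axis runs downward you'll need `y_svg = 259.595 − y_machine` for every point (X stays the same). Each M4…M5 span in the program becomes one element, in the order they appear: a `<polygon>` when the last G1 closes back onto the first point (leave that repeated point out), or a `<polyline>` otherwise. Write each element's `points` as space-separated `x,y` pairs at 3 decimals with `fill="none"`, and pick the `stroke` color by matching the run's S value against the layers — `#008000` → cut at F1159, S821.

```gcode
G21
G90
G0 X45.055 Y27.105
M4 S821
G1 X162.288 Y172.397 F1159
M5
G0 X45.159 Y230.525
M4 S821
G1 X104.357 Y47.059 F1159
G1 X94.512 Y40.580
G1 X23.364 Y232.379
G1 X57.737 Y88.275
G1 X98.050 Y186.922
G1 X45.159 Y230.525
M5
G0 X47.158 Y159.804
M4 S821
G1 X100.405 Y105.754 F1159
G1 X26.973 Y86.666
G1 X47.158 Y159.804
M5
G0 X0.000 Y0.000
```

Machine Y-up, SVG Y-down with viewBox height 259.595, so y_svg = 259.595 − y_machine; X carries over. Every run uses S821, so all elements get stroke `#008000` (cut).

Run 1: The run is open, so emit a `<polyline>` with points (Y-flipped): 45.055,232.490 162.288,87.198.

Run 2: The run returns to its start, so emit a `<polygon>` with points (Y-flipped): 45.159,29.070 104.357,212.536 94.512,219.015 23.364,27.216 57.737,171.320 98.050,72.673.

Run 3: The run returns to its start, so emit a `<polygon>` with points (Y-flipped): 47.158,99.791 100.405,153.841 26.973,172.929.

<svg xmlns="http://www.w3.org/2000/svg" width="186.275mm" height="259.595mm" viewBox="0 0 186.275 259.595">
  <polyline points="45.055,232.490 162.288,87.198" fill="none" stroke="#008000"/>
  <polygon points="45.159,29.070 104.357,212.536 94.512,219.015 23.364,27.216 57.737,171.320 98.050,72.673" fill="none" stroke="#008000"/>
  <polygon points="47.158,99.791 100.405,153.841 26.973,172.929" fill="none" stroke="#008000"/>
</svg>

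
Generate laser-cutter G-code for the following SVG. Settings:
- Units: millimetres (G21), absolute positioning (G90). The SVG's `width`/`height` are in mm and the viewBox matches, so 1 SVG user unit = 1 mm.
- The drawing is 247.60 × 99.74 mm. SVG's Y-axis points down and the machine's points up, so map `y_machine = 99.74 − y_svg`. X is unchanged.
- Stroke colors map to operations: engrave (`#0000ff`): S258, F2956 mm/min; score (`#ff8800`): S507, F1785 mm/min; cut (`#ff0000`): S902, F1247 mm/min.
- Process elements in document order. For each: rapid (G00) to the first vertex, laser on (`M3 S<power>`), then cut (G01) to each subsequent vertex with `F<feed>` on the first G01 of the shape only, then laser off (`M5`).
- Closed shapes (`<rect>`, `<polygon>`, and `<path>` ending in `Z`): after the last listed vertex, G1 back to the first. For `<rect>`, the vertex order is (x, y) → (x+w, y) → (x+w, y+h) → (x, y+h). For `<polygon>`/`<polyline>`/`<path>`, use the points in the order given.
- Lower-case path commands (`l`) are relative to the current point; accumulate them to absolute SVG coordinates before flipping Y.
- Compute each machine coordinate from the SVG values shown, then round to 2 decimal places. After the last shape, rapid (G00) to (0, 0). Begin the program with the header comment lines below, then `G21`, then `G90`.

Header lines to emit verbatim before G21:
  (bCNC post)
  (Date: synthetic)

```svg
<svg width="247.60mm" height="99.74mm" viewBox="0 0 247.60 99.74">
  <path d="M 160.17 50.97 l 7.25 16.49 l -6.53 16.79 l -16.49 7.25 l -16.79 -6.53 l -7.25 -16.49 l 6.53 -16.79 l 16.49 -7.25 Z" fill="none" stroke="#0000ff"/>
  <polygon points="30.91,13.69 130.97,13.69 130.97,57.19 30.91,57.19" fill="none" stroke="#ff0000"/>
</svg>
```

1 u = 1 mm; y_m = 99.74 − y.

[1] `<path>` regular polygon, #0000ff→engrave S258 F2956: (160.17,48.77) → (167.42,32.28) → (160.89,15.49) → (144.40,8.24) → (127.61,14.77) → (120.36,31.26) → (126.89,48.05) → (143.38,55.30) → (160.17,48.77) (closed)

[2] `<polygon>` rectangle, #ff0000→cut S902 F1247: (30.91,86.05) → (130.97,86.05) → (130.97,42.55) → (30.91,42.55) → (30.91,86.05) (closed)

(bCNC post)
(Date: synthetic)
G21
G90
G00 X160.17 Y48.77
M3 S258
G01 X167.42 Y32.28 F2956
G01 X160.89 Y15.49
G01 X144.40 Y8.24
G01 X127.61 Y14.77
G01 X120.36 Y31.26
G01 X126.89 Y48.05
G01 X143.38 Y55.30
G01 X160.17 Y48.77
M5
G00 X30.91 Y86.05
M3 S902
G01 X130.97 Y86.05 F1247
G01 X130.97 Y42.55
G01 X30.91 Y42.55
G01 X30.91 Y86.05
M5
G00 X0.00 Y0.00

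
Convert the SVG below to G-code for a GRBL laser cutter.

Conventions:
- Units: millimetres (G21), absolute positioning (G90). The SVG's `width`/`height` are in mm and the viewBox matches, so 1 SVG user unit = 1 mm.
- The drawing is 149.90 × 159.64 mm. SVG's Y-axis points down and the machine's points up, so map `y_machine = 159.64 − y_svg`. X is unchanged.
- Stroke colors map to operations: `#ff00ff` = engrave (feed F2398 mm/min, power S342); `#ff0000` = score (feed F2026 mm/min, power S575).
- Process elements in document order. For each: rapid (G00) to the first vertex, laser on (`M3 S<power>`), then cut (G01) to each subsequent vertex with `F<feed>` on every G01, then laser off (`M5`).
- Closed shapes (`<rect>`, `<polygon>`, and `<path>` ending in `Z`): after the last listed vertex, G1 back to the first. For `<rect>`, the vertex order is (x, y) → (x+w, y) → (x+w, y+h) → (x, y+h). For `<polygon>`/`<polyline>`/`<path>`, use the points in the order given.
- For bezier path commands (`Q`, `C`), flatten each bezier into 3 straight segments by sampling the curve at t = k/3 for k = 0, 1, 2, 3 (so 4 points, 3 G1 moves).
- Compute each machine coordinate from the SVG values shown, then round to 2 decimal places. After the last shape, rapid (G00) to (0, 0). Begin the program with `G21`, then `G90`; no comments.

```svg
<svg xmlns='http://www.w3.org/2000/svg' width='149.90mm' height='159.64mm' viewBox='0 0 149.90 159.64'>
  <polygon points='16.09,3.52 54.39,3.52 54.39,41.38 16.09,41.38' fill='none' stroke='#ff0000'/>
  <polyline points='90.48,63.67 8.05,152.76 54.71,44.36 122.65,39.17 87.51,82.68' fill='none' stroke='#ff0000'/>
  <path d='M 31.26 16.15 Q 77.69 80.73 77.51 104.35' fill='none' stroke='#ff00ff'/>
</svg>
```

viewBox `0 0 149.90 159.64` with mm width/height → 1 unit = 1 mm. Flip: y_m = 159.64 − y_svg.

**Shape 1** — `<polygon>` rectangle, stroke `#ff0000` → score (S575, F2026). Machine vertices: (16.09,156.12) → (54.39,156.12) → (54.39,118.26) → (16.09,118.26) → (16.09,156.12). Closed: final G1 returns to the first vertex.

**Shape 2** — `<polyline>` open polyline, stroke `#ff0000` → score (S575, F2026). Machine vertices: (90.48,95.97) → (8.05,6.88) → (54.71,115.28) → (122.65,120.47) → (87.51,76.96). Open path.

**Shape 3** — `<path>` quadratic bezier, stroke `#ff00ff` → engrave (S342, F2398). Control points (SVG): P0=(31.26,16.15), P1=(77.69,80.73), P2=(77.51,104.35); sampled at t=k/3. Machine vertices: (31.26,143.49) → (57.03,104.99) → (72.45,75.59) → (77.51,55.29). Open path.

G21
G90
G00 X16.09 Y156.12
M3 S575
G01 X54.39 Y156.12 F2026
G01 X54.39 Y118.26 F2026
G01 X16.09 Y118.26 F2026
G01 X16.09 Y156.12 F2026
M5
G00 X90.48 Y95.97
M3 S575
G01 X8.05 Y6.88 F2026
G01 X54.71 Y115.28 F2026
G01 X122.65 Y120.47 F2026
G01 X87.51 Y76.96 F2026
M5
G00 X31.26 Y143.49
M3 S342
G01 X57.03 Y104.99 F2398
G01 X72.45 Y75.59 F2398
G01 X77.51 Y55.29 F2398
M5
G00 X0.00 Y0.00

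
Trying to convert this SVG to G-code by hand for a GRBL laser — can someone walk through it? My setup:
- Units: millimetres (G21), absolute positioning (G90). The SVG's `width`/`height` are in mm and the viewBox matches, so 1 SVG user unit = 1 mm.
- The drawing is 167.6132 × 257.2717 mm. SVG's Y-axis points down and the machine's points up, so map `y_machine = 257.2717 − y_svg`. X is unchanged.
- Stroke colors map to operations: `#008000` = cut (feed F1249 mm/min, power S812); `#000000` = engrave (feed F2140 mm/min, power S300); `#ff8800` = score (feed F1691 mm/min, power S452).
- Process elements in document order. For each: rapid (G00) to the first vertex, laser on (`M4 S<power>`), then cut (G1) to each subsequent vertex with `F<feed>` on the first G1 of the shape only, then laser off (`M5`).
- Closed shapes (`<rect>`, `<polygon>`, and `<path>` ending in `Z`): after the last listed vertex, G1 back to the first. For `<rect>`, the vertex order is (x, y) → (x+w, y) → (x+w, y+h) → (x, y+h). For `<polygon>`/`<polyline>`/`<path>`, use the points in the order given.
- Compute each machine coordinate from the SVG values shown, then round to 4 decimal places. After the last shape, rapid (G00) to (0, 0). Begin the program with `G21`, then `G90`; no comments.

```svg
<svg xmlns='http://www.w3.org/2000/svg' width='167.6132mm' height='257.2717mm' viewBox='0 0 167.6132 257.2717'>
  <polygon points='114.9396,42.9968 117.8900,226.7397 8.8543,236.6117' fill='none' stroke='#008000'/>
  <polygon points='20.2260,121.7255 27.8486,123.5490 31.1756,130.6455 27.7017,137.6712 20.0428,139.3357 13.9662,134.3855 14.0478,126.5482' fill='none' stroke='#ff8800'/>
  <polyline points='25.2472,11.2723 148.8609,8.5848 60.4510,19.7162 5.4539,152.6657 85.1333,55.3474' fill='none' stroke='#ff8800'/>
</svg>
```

G21
G90
G00 X114.9396 Y214.2749
M4 S812
G1 X117.8900 Y30.5320 F1249
G1 X8.8543 Y20.6600
G1 X114.9396 Y214.2749
M5
G00 X20.2260 Y135.5462
M4 S452
G1 X27.8486 Y133.7227 F1691
G1 X31.1756 Y126.6262
G1 X27.7017 Y119.6005
G1 X20.0428 Y117.9360
G1 X13.9662 Y122.8862
G1 X14.0478 Y130.7235
G1 X20.2260 Y135.5462
M5
G00 X25.2472 Y245.9994
M4 S452
G1 X148.8609 Y248.6869 F1691
G1 X60.4510 Y237.5555
G1 X5.4539 Y104.6060
G1 X85.1333 Y201.9243
M5
G00 X0.0000 Y0.0000

1 u = 1 mm; y_m = 257.2717 − y.

[1] `<polygon>` closed polygon, #008000→cut S812 F1249: (114.9396,214.2749) → (117.8900,30.5320) → (8.8543,20.6600) → (114.9396,214.2749) (closed)

[2] `<polygon>` regular polygon, #ff8800→score S452 F1691: (20.2260,135.5462) → (27.8486,133.7227) → (31.1756,126.6262) → (27.7017,119.6005) → (20.0428,117.9360) → (13.9662,122.8862) → (14.0478,130.7235) → (20.2260,135.5462) (closed)

[3] `<polyline>` open polyline, #ff8800→score S452 F1691: (25.2472,245.9994) → (148.8609,248.6869) → (60.4510,237.5555) → (5.4539,104.6060) → (85.1333,201.9243)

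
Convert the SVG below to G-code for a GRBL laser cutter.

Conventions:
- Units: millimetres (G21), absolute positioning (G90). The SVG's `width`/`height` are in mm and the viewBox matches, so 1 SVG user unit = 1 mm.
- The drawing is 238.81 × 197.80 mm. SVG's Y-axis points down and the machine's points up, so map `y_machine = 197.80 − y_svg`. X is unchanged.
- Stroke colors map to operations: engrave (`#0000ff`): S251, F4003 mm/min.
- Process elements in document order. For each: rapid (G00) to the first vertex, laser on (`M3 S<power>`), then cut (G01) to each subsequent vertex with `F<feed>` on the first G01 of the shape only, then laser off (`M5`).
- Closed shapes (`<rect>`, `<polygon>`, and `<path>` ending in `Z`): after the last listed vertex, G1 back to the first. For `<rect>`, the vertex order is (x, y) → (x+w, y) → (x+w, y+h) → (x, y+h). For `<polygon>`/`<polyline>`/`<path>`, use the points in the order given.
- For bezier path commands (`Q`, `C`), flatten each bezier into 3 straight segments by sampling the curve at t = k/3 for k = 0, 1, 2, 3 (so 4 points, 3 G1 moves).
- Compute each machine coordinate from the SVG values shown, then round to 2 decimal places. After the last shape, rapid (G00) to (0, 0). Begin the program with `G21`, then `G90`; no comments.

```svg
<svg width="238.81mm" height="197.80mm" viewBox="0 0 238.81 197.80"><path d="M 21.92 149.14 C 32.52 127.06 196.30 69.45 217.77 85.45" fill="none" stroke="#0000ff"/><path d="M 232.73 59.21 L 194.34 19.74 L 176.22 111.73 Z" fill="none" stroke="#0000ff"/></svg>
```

G21
G90
G00 X21.92 Y48.66
M3 S251
G01 X72.64 Y78.54 F4003
G01 X159.81 Y107.86
G01 X217.77 Y112.35
M5
G00 X232.73 Y138.59
M3 S251
G01 X194.34 Y178.06 F4003
G01 X176.22 Y86.07
G01 X232.73 Y138.59
M5
G00 X0.00 Y0.00

1 u = 1 mm; y_m = 197.80 − y.

[1] `<path>` cubic bezier, #0000ff→engrave S251 F4003: (21.92,48.66) → (72.64,78.54) → (159.81,107.86) → (217.77,112.35)

[2] `<path>` closed polygon, #0000ff→engrave S251 F4003: (232.73,138.59) → (194.34,178.06) → (176.22,86.07) → (232.73,138.59) (closed)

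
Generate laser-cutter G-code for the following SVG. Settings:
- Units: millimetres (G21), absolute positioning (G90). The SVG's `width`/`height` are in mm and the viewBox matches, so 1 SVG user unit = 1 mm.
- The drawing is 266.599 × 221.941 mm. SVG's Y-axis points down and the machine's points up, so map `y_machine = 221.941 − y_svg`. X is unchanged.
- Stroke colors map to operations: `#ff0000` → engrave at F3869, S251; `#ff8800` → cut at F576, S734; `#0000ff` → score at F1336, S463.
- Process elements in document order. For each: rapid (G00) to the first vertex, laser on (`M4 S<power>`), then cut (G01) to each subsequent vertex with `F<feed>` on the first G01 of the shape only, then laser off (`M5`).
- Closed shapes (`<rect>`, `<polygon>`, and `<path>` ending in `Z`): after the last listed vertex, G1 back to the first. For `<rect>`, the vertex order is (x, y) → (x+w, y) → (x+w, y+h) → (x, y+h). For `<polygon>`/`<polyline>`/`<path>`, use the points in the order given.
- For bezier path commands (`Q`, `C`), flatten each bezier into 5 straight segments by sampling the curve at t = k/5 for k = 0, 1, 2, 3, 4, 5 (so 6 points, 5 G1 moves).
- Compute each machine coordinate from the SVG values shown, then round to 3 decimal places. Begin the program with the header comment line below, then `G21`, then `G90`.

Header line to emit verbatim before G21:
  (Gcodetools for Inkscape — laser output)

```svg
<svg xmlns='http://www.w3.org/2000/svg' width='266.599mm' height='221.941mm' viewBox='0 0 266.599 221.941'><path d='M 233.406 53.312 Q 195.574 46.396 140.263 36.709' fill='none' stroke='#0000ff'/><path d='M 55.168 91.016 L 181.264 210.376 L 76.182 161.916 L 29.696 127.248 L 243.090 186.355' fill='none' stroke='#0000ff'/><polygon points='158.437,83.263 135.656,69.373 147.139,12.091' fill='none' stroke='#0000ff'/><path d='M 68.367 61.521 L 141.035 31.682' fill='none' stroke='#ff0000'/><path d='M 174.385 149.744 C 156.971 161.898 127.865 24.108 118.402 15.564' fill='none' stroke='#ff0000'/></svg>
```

(Gcodetools for Inkscape — laser output)
G21
G90
G00 X233.406 Y168.629
M4 S463
G01 X217.574 Y171.506 F1336
G01 X200.344 Y174.605
G01 X181.715 Y177.926
G01 X161.688 Y181.468
G01 X140.263 Y185.232
M5
G00 X55.168 Y130.925
M4 S463
G01 X181.264 Y11.565 F1336
G01 X76.182 Y60.025
G01 X29.696 Y94.693
G01 X243.090 Y35.586
M5
G00 X158.437 Y138.678
M4 S463
G01 X135.656 Y152.568 F1336
G01 X147.139 Y209.850
G01 X158.437 Y138.678
M5
G00 X68.367 Y160.420
M4 S251
G01 X141.035 Y190.259 F3869
M5
G00 X174.385 Y72.197
M4 S251
G01 X162.784 Y80.664 F3869
G01 X149.881 Y111.717
G01 X137.181 Y151.954
G01 X126.186 Y187.975
G01 X118.402 Y206.377
M5

Since the viewBox matches the mm dimensions, user units are millimetres directly. The only transform is the Y-flip y_m = 221.941 − y_svg.

Shape 1 is a quadratic bezier drawn with `<path>`. Its stroke #0000ff means score at S463, F1336. After flipping Y the toolpath is (233.406,168.629) → (217.574,171.506) → (200.344,174.605) → (181.715,177.926) → (161.688,181.468) → (140.263,185.232).

Shape 2 is a open polyline drawn with `<path>`. Its stroke #0000ff means score at S463, F1336. After flipping Y the toolpath is (55.168,130.925) → (181.264,11.565) → (76.182,60.025) → (29.696,94.693) → (243.090,35.586).

Shape 3 is a closed polygon drawn with `<polygon>`. Its stroke #0000ff means score at S463, F1336. After flipping Y the toolpath is (158.437,138.678) → (135.656,152.568) → (147.139,209.850) → (158.437,138.678), returning to the start.

Shape 4 is a line segment drawn with `<path>`. Its stroke #ff0000 means engrave at S251, F3869. After flipping Y the toolpath is (68.367,160.420) → (141.035,190.259).

Shape 5 is a cubic bezier drawn with `<path>`. Its stroke #ff0000 means engrave at S251, F3869. After flipping Y the toolpath is (174.385,72.197) → (162.784,80.664) → (149.881,111.717) → (137.181,151.954) → (126.186,187.975) → (118.402,206.377).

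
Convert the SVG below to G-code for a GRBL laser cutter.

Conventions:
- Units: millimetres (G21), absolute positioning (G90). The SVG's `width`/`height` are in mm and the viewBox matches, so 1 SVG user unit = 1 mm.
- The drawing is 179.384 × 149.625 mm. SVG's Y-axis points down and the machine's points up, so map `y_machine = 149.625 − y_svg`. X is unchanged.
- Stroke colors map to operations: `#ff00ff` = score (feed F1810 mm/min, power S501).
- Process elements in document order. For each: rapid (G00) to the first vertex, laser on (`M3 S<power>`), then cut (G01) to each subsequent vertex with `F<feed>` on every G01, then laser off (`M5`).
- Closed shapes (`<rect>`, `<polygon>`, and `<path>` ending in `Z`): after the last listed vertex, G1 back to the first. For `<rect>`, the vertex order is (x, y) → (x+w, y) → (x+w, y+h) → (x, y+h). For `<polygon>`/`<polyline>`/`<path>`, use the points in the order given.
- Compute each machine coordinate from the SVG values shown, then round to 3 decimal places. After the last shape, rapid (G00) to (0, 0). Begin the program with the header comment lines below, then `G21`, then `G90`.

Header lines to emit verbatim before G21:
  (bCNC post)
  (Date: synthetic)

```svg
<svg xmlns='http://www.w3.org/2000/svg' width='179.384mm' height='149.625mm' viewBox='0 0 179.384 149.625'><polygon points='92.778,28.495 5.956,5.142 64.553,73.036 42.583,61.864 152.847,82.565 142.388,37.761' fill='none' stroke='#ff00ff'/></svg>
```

(bCNC post)
(Date: synthetic)
G21
G90
G00 X92.778 Y121.130
M3 S501
G01 X5.956 Y144.483 F1810
G01 X64.553 Y76.589 F1810
G01 X42.583 Y87.761 F1810
G01 X152.847 Y67.060 F1810
G01 X142.388 Y111.864 F1810
G01 X92.778 Y121.130 F1810
M5
G00 X0.000 Y0.000

Since the viewBox matches the mm dimensions, user units are millimetres directly. The only transform is the Y-flip y_m = 149.625 − y_svg.

Shape 1 is a closed polygon drawn with `<polygon>`. Its stroke #ff00ff means score at S501, F1810. After flipping Y the toolpath is (92.778,121.130) → (5.956,144.483) → (64.553,76.589) → (42.583,87.761) → (152.847,67.060) → (142.388,111.864) → (92.778,121.130), returning to the start.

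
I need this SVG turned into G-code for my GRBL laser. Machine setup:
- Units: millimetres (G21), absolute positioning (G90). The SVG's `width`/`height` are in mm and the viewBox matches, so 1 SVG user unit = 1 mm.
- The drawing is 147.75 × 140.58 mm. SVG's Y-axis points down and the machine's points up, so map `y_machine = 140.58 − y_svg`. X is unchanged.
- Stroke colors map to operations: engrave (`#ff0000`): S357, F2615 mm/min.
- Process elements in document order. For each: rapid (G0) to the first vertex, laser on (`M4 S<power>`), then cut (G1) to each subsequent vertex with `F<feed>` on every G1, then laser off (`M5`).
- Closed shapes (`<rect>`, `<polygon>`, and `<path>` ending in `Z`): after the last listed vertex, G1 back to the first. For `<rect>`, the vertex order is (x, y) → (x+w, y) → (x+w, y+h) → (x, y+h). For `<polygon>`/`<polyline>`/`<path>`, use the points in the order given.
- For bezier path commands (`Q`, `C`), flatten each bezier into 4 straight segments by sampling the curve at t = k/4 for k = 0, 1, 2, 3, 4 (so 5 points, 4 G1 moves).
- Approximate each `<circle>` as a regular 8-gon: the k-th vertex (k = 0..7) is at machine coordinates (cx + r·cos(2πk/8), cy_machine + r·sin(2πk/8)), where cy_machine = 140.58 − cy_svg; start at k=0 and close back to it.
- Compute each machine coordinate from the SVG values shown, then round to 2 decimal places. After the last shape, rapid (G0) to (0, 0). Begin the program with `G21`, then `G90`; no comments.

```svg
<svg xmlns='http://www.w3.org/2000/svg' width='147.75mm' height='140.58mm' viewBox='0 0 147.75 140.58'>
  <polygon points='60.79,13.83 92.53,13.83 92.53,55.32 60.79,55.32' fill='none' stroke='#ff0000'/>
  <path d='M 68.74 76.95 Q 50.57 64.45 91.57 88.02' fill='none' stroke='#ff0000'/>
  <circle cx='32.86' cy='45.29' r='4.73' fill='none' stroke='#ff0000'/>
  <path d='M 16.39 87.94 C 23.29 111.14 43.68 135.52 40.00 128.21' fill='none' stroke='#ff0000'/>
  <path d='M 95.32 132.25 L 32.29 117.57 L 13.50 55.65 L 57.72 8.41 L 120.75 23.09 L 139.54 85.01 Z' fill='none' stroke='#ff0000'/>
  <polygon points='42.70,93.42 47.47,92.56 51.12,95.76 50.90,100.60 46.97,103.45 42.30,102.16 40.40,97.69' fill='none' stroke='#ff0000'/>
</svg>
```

Since the viewBox matches the mm dimensions, user units are millimetres directly. The only transform is the Y-flip y_m = 140.58 − y_svg.

Shape 1 is a rectangle drawn with `<polygon>`. Its stroke #ff0000 means engrave at S357, F2615. After flipping Y the toolpath is (60.79,126.75) → (92.53,126.75) → (92.53,85.26) → (60.79,85.26) → (60.79,126.75), returning to the start.

Shape 2 is a quadratic bezier drawn with `<path>`. Its stroke #ff0000 means engrave at S357, F2615. After flipping Y the toolpath is (68.74,63.63) → (63.35,67.63) → (65.36,67.11) → (74.77,62.09) → (91.57,52.56).

Shape 3 is a circle drawn with `<circle>`. Its stroke #ff0000 means engrave at S357, F2615. After flipping Y the toolpath is (37.59,95.29) → (36.20,98.63) → (32.86,100.02) → (29.52,98.63) → (28.13,95.29) → (29.52,91.95) → (32.86,90.56) → (36.20,91.95) → (37.59,95.29), returning to the start.

Shape 4 is a cubic bezier drawn with `<path>`. Its stroke #ff0000 means engrave at S357, F2615. After flipping Y the toolpath is (16.39,52.64) → (23.51,35.53) → (32.16,21.06) → (38.83,12.32) → (40.00,12.37).

Shape 5 is a regular polygon drawn with `<path>`. Its stroke #ff0000 means engrave at S357, F2615. After flipping Y the toolpath is (95.32,8.33) → (32.29,23.01) → (13.50,84.93) → (57.72,132.17) → (120.75,117.49) → (139.54,55.57) → (95.32,8.33), returning to the start.

Shape 6 is a regular polygon drawn with `<polygon>`. Its stroke #ff0000 means engrave at S357, F2615. After flipping Y the toolpath is (42.70,47.16) → (47.47,48.02) → (51.12,44.82) → (50.90,39.98) → (46.97,37.13) → (42.30,38.42) → (40.40,42.89) → (42.70,47.16), returning to the start.

G21
G90
G0 X60.79 Y126.75
M4 S357
G1 X92.53 Y126.75 F2615
G1 X92.53 Y85.26 F2615
G1 X60.79 Y85.26 F2615
G1 X60.79 Y126.75 F2615
M5
G0 X68.74 Y63.63
M4 S357
G1 X63.35 Y67.63 F2615
G1 X65.36 Y67.11 F2615
G1 X74.77 Y62.09 F2615
G1 X91.57 Y52.56 F2615
M5
G0 X37.59 Y95.29
M4 S357
G1 X36.20 Y98.63 F2615
G1 X32.86 Y100.02 F2615
G1 X29.52 Y98.63 F2615
G1 X28.13 Y95.29 F2615
G1 X29.52 Y91.95 F2615
G1 X32.86 Y90.56 F2615
G1 X36.20 Y91.95 F2615
G1 X37.59 Y95.29 F2615
M5
G0 X16.39 Y52.64
M4 S357
G1 X23.51 Y35.53 F2615
G1 X32.16 Y21.06 F2615
G1 X38.83 Y12.32 F2615
G1 X40.00 Y12.37 F2615
M5
G0 X95.32 Y8.33
M4 S357
G1 X32.29 Y23.01 F2615
G1 X13.50 Y84.93 F2615
G1 X57.72 Y132.17 F2615
G1 X120.75 Y117.49 F2615
G1 X139.54 Y55.57 F2615
G1 X95.32 Y8.33 F2615
M5
G0 X42.70 Y47.16
M4 S357
G1 X47.47 Y48.02 F2615
G1 X51.12 Y44.82 F2615
G1 X50.90 Y39.98 F2615
G1 X46.97 Y37.13 F2615
G1 X42.30 Y38.42 F2615
G1 X40.40 Y42.89 F2615
G1 X42.70 Y47.16 F2615
M5
G0 X0.00 Y0.00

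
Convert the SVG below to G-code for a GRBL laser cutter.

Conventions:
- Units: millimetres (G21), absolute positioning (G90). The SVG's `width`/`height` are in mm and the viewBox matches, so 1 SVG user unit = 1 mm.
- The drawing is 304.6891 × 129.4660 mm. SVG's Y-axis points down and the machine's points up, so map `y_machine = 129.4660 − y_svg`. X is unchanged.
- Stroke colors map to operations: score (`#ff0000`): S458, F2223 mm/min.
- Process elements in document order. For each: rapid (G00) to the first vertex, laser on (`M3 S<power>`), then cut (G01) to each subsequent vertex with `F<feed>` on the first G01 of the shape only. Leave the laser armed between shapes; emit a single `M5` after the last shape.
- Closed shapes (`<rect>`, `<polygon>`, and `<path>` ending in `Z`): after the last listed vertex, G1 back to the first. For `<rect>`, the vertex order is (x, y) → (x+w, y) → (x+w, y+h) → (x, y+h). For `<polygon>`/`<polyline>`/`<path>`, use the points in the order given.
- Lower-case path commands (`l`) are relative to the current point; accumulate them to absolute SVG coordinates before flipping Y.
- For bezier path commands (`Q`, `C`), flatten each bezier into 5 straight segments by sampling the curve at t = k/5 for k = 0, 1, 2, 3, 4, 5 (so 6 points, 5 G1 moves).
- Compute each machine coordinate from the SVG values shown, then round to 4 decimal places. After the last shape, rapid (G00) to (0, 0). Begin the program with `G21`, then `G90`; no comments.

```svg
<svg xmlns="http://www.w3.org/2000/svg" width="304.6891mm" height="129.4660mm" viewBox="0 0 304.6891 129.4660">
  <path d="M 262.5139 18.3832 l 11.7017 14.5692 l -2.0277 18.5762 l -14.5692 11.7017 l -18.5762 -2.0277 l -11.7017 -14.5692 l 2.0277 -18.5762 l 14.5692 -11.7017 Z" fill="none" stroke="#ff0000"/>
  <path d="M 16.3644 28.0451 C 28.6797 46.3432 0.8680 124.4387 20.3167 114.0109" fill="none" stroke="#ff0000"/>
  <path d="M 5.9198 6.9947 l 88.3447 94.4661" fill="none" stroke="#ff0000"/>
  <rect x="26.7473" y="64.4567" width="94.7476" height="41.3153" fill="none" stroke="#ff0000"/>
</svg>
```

G21
G90
G00 X262.5139 Y111.0828
M3 S458
G01 X274.2156 Y96.5136 F2223
G01 X272.1879 Y77.9374
G01 X257.6187 Y66.2357
G01 X239.0425 Y68.2634
G01 X227.3408 Y82.8326
G01 X229.3685 Y101.4088
G01 X243.9377 Y113.1105
G01 X262.5139 Y111.0828
G00 X16.3644 Y101.4209
M3 S458
G01 X19.6374 Y84.4529 F2223
G01 X17.4746 Y60.2530
G01 X14.0705 Y35.9404
G01 X13.6196 Y18.6347
G01 X20.3167 Y15.4551
G00 X5.9198 Y122.4713
M3 S458
G01 X94.2645 Y28.0052 F2223
G00 X26.7473 Y65.0093
M3 S458
G01 X121.4949 Y65.0093 F2223
G01 X121.4949 Y23.6940
G01 X26.7473 Y23.6940
G01 X26.7473 Y65.0093
M5
G00 X0.0000 Y0.0000

Since the viewBox matches the mm dimensions, user units are millimetres directly. The only transform is the Y-flip y_m = 129.4660 − y_svg.

Shape 1 is a regular polygon drawn with `<path>`. Its stroke #ff0000 means score at S458, F2223. After flipping Y the toolpath is (262.5139,111.0828) → (274.2156,96.5136) → (272.1879,77.9374) → (257.6187,66.2357) → (239.0425,68.2634) → (227.3408,82.8326) → (229.3685,101.4088) → (243.9377,113.1105) → (262.5139,111.0828), returning to the start.

Shape 2 is a cubic bezier drawn with `<path>`. Its stroke #ff0000 means score at S458, F2223. After flipping Y the toolpath is (16.3644,101.4209) → (19.6374,84.4529) → (17.4746,60.2530) → (14.0705,35.9404) → (13.6196,18.6347) → (20.3167,15.4551).

Shape 3 is a line segment drawn with `<path>`. Its stroke #ff0000 means score at S458, F2223. After flipping Y the toolpath is (5.9198,122.4713) → (94.2645,28.0052).

Shape 4 is a rectangle drawn with `<rect>`. Its stroke #ff0000 means score at S458, F2223. After flipping Y the toolpath is (26.7473,65.0093) → (121.4949,65.0093) → (121.4949,23.6940) → (26.7473,23.6940) → (26.7473,65.0093), returning to the start.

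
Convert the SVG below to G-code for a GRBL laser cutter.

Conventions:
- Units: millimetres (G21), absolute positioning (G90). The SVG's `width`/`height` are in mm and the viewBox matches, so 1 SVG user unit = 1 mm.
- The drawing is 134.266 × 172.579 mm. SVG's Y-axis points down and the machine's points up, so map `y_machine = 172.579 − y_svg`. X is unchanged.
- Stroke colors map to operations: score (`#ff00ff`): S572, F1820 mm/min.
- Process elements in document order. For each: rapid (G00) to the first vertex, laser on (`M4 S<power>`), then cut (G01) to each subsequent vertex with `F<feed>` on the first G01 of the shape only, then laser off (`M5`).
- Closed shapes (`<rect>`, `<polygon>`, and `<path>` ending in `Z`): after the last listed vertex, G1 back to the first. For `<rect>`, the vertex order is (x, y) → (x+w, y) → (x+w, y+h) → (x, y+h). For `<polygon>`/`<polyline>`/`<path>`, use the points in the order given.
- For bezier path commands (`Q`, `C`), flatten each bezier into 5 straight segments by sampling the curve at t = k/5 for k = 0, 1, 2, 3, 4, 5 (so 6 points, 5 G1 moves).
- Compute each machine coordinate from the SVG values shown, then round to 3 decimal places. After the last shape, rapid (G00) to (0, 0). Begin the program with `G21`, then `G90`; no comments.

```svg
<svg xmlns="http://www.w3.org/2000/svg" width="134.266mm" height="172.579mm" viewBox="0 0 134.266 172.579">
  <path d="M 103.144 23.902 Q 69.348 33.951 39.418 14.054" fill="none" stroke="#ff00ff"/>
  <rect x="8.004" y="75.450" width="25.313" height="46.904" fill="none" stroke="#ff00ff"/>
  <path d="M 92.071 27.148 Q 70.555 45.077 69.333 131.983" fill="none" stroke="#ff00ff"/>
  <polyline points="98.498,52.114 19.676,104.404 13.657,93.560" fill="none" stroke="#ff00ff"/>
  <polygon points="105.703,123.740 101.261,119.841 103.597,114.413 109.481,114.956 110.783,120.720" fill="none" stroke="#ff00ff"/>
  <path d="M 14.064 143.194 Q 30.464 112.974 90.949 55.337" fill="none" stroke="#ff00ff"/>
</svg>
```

G21
G90
G00 X103.144 Y148.677
M4 S572
G01 X89.780 Y145.855 F1820
G01 X76.726 Y145.429
G01 X63.981 Y147.399
G01 X51.545 Y151.764
G01 X39.418 Y158.525
M5
G00 X8.004 Y97.129
M4 S572
G01 X33.317 Y97.129 F1820
G01 X33.317 Y50.225
G01 X8.004 Y50.225
G01 X8.004 Y97.129
M5
G00 X92.071 Y145.431
M4 S572
G01 X84.276 Y135.500 F1820
G01 X78.105 Y120.051
G01 X73.558 Y99.084
G01 X70.634 Y72.599
G01 X69.333 Y40.596
M5
G00 X98.498 Y120.465
M4 S572
G01 X19.676 Y68.175 F1820
G01 X13.657 Y79.019
M5
G00 X105.703 Y48.839
M4 S572
G01 X101.261 Y52.738 F1820
G01 X103.597 Y58.166
G01 X109.481 Y57.623
G01 X110.783 Y51.859
G01 X105.703 Y48.839
M5
G00 X14.064 Y29.385
M4 S572
G01 X22.387 Y42.570 F1820
G01 X34.238 Y57.948
G01 X49.615 Y75.519
G01 X68.518 Y95.284
G01 X90.949 Y117.242
M5
G00 X0.000 Y0.000

viewBox `0 0 134.266 172.579` with mm width/height → 1 unit = 1 mm. Flip: y_m = 172.579 − y_svg.

**Shape 1** — `<path>` quadratic bezier, stroke `#ff00ff` → score (S572, F1820). Control points (SVG): P0=(103.144,23.902), P1=(69.348,33.951), P2=(39.418,14.054); sampled at t=k/5. Machine vertices: (103.144,148.677) → (89.780,145.855) → (76.726,145.429) → (63.981,147.399) → (51.545,151.764) → (39.418,158.525). Open path.

**Shape 2** — `<rect>` rectangle, stroke `#ff00ff` → score (S572, F1820). Machine vertices: (8.004,97.129) → (33.317,97.129) → (33.317,50.225) → (8.004,50.225) → (8.004,97.129). Closed: final G1 returns to the first vertex.

**Shape 3** — `<path>` quadratic bezier, stroke `#ff00ff` → score (S572, F1820). Control points (SVG): P0=(92.071,27.148), P1=(70.555,45.077), P2=(69.333,131.983); sampled at t=k/5. Machine vertices: (92.071,145.431) → (84.276,135.500) → (78.105,120.051) → (73.558,99.084) → (70.634,72.599) → (69.333,40.596). Open path.

**Shape 4** — `<polyline>` open polyline, stroke `#ff00ff` → score (S572, F1820). Machine vertices: (98.498,120.465) → (19.676,68.175) → (13.657,79.019). Open path.

**Shape 5** — `<polygon>` regular polygon, stroke `#ff00ff` → score (S572, F1820). Machine vertices: (105.703,48.839) → (101.261,52.738) → (103.597,58.166) → (109.481,57.623) → (110.783,51.859) → (105.703,48.839). Closed: final G1 returns to the first vertex.

**Shape 6** — `<path>` quadratic bezier, stroke `#ff00ff` → score (S572, F1820). Control points (SVG): P0=(14.064,143.194), P1=(30.464,112.974), P2=(90.949,55.337); sampled at t=k/5. Machine vertices: (14.064,29.385) → (22.387,42.570) → (34.238,57.948) → (49.615,75.519) → (68.518,95.284) → (90.949,117.242). Open path.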